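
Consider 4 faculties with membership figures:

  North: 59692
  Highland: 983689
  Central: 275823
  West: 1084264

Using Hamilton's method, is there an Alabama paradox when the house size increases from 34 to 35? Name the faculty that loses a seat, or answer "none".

none

At 34 seats: North 1, Highland 14, Central 4, West 15.
At 35 seats: North 1, Highland 14, Central 4, West 16.
No faculty's allocation decreased.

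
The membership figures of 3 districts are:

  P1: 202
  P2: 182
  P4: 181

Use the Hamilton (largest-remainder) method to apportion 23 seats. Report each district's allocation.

Total 565; standard divisor 565/23 ≈ 24.565.
Standard quotas: P1 8.223, P2 7.409, P4 7.368.
Lower quotas: P1 8, P2 7, P4 7 (sum 22, leaving 1 seat).
Remainders in descending order: P2 0.409, P4 0.368, P1 0.223.
Largest remainder: P2 receives the extra seat.

P1 8, P2 8, P4 7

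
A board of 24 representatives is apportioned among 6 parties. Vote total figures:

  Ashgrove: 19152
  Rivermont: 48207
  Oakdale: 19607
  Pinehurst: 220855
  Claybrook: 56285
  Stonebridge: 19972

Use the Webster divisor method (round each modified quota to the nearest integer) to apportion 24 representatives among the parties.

Ashgrove 1, Rivermont 3, Oakdale 1, Pinehurst 14, Claybrook 4, Stonebridge 1

Standard divisor 384078/24 ≈ 16003.25; standard quotas: Ashgrove 1.197, Rivermont 3.012, Oakdale 1.225, Pinehurst 13.801, Claybrook 3.517, Stonebridge 1.248.
Rounding to the nearest integer gives Ashgrove 1, Rivermont 3, Oakdale 1, Pinehurst 14, Claybrook 4, Stonebridge 1 — total 24, matching the house size, so no adjustment is needed.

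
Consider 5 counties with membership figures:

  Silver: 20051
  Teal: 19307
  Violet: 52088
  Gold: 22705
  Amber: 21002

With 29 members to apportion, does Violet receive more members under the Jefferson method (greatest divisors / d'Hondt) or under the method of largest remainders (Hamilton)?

Jefferson

Jefferson: Silver 4, Teal 4, Violet 12, Gold 5, Amber 4.
Hamilton: Silver 4, Teal 4, Violet 11, Gold 5, Amber 5.
Violet gets 12 under Jefferson and 11 under Hamilton.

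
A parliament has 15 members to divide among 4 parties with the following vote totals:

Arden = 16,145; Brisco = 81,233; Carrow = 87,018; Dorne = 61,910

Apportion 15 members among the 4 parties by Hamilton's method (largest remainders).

Total 246306; standard divisor 246306/15 ≈ 16420.4.
Standard quotas: Arden 0.9832, Brisco 4.9471, Carrow 5.2994, Dorne 3.7703.
Lower quotas: Arden 0, Brisco 4, Carrow 5, Dorne 3 (sum 12, leaving 3 seats).
Remainders in descending order: Arden 0.9832, Brisco 0.9471, Dorne 0.7703, Carrow 0.2994.
Largest remainders: Arden, Brisco, Dorne receive the extra seats.

Arden 1, Brisco 5, Carrow 5, Dorne 4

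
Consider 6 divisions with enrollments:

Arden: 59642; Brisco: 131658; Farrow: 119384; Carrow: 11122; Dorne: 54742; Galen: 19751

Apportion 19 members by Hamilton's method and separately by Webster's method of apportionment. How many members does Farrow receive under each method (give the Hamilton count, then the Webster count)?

Hamilton: Arden 3, Brisco 6, Farrow 6, Carrow 0, Dorne 3, Galen 1.
Webster: Arden 3, Brisco 6, Farrow 5, Carrow 1, Dorne 3, Galen 1.
Farrow gets 6 under Hamilton and 5 under Webster.

6 and 5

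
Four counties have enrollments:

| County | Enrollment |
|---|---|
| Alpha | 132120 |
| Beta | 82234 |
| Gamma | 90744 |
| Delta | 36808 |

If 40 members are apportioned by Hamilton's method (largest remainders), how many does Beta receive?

The standard divisor is 341906/40 ≈ 8547.65.
Standard quotas: Alpha 15.4569, Beta 9.6207, Gamma 10.6163, Delta 4.3062.
Lower quotas: Alpha 15, Beta 9, Gamma 10, Delta 4 (sum 38, leaving 2 seats).
Remainders in descending order: Beta 0.6207, Gamma 0.6163, Alpha 0.4569, Delta 0.3062.
The surplus seats go to Beta, Gamma.
Beta receives 10.

10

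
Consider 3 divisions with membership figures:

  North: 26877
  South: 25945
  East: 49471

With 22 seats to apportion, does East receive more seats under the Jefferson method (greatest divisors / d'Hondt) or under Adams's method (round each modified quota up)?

Jefferson

Jefferson: North 6, South 5, East 11.
Adams: North 6, South 6, East 10.
East gets 11 under Jefferson and 10 under Adams.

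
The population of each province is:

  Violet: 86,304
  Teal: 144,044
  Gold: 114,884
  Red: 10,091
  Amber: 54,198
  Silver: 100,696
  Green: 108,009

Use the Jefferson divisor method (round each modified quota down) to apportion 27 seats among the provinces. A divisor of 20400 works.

With modified divisor 20400: modified quotas Violet 4.231, Teal 7.061, Gold 5.632, Red 0.495, Amber 2.657, Silver 4.936, Green 5.295.
Rounding down: Violet 4, Teal 7, Gold 5, Red 0, Amber 2, Silver 4, Green 5 (total 27).

Violet=4, Teal=7, Gold=5, Red=0, Amber=2, Silver=4, Green=5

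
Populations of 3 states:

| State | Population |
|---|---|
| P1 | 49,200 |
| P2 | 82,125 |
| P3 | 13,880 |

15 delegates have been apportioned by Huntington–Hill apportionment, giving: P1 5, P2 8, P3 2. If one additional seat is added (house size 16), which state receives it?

Priority for the next seat is population ÷ (√(s·(s+1))).
Priorities: P1 8982.650, P2 9678.524, P3 5666.486.
Highest priority: P2.

P2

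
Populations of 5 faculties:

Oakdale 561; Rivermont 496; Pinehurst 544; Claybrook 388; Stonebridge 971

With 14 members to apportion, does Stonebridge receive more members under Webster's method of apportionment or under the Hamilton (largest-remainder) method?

Hamilton

Webster: Oakdale 3, Rivermont 2, Pinehurst 3, Claybrook 2, Stonebridge 4.
Hamilton: Oakdale 3, Rivermont 2, Pinehurst 2, Claybrook 2, Stonebridge 5.
Stonebridge gets 4 under Webster and 5 under Hamilton.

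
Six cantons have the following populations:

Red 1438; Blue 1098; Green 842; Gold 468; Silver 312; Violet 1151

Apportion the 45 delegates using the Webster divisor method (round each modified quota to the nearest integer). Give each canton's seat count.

Red 12, Blue 9, Green 7, Gold 4, Silver 3, Violet 10

Standard divisor 5309/45 ≈ 117.978; standard quotas: Red 12.189, Blue 9.307, Green 7.137, Gold 3.967, Silver 2.645, Violet 9.756.
Rounding to the nearest integer gives Red 12, Blue 9, Green 7, Gold 4, Silver 3, Violet 10 — total 45, matching the house size, so no adjustment is needed.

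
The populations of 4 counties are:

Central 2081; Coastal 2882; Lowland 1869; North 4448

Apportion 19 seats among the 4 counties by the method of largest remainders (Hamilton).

Central 4; Coastal 5; Lowland 3; North 7

Total 11280; standard divisor 11280/19 ≈ 593.684.
Standard quotas: Central 3.505, Coastal 4.854, Lowland 3.148, North 7.492.
Lower quotas: Central 3, Coastal 4, Lowland 3, North 7 (sum 17, leaving 2 seats).
Remainders in descending order: Coastal 0.854, Central 0.505, North 0.492, Lowland 0.148.
Largest remainders: Coastal, Central receive the extra seats.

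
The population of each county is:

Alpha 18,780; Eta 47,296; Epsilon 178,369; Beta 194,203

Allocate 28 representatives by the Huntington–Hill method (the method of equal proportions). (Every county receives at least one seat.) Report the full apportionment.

Alpha: 1; Eta: 3; Epsilon: 11; Beta: 13

With divisor 15537: modified quotas Alpha 1.209, Eta 3.044, Epsilon 11.480, Beta 12.499.
Geometric-mean thresholds: Alpha √(1·2)=1.414, Eta √(3·4)=3.464, Epsilon √(11·12)=11.489, Beta √(12·13)=12.490.
Each quota rounded against its threshold gives Alpha 1, Eta 3, Epsilon 11, Beta 13 (total 28).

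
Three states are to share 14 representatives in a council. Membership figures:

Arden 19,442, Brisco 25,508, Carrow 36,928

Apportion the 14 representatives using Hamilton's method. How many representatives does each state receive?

The standard divisor is 81878/14 ≈ 5848.429.
Standard quotas: Arden 3.3243, Brisco 4.3615, Carrow 6.3142.
Lower quotas: Arden 3, Brisco 4, Carrow 6 (sum 13, leaving 1 seat).
Remainders in descending order: Brisco 0.3615, Arden 0.3243, Carrow 0.3142.
Largest remainder: Brisco receives the extra seat.

Arden 3, Brisco 5, Carrow 6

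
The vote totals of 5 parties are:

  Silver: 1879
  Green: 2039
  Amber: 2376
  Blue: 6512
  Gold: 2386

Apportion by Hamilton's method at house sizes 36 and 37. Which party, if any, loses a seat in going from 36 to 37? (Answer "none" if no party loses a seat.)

At 36 seats: Silver 4, Green 5, Amber 6, Blue 15, Gold 6.
At 37 seats: Silver 4, Green 5, Amber 6, Blue 16, Gold 6.
No party's allocation decreased.

none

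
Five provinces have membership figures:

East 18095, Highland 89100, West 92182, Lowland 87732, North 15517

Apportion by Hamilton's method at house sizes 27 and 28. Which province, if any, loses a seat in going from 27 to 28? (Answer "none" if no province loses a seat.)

none

At 27 seats: East 2, Highland 8, West 8, Lowland 8, North 1.
At 28 seats: East 2, Highland 8, West 9, Lowland 8, North 1.
No province's allocation decreased.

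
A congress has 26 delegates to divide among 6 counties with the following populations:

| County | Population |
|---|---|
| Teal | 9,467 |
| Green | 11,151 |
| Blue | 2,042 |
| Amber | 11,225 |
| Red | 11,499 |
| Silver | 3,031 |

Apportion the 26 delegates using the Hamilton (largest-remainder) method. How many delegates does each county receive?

The standard divisor is 48415/26 ≈ 1862.115.
Standard quotas: Teal 5.0840, Green 5.9884, Blue 1.0966, Amber 6.0281, Red 6.1752, Silver 1.6277.
Lower quotas: Teal 5, Green 5, Blue 1, Amber 6, Red 6, Silver 1 (sum 24, leaving 2 seats).
Remainders in descending order: Green 0.9884, Silver 0.6277, Red 0.1752, Blue 0.0966, Teal 0.0840, Amber 0.0281.
The surplus seats go to Green, Silver.

Teal 5; Green 6; Blue 1; Amber 6; Red 6; Silver 2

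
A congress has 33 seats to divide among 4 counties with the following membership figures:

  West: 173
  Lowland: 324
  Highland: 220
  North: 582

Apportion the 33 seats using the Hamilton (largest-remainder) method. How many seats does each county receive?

Total 1299; standard divisor 1299/33 ≈ 39.364.
Standard quotas: West 4.395, Lowland 8.231, Highland 5.589, North 14.785.
Lower quotas: West 4, Lowland 8, Highland 5, North 14 (sum 31, leaving 2 seats).
Remainders in descending order: North 0.785, Highland 0.589, West 0.395, Lowland 0.231.
Largest remainders: North, Highland receive the extra seats.

West 4; Lowland 8; Highland 6; North 15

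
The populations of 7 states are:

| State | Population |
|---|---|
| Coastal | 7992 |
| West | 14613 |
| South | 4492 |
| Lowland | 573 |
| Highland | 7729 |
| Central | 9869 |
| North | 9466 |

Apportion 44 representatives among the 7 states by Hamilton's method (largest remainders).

The standard divisor is 54734/44 ≈ 1243.955.
Standard quotas: Coastal 6.4247, West 11.7472, South 3.6111, Lowland 0.4606, Highland 6.2132, Central 7.9336, North 7.6096.
Lower quotas: Coastal 6, West 11, South 3, Lowland 0, Highland 6, Central 7, North 7 (sum 40, leaving 4 seats).
Remainders in descending order: Central 0.9336, West 0.7472, South 0.6111, North 0.6096, Lowland 0.4606, Coastal 0.4247, Highland 0.2132.
Largest remainders: Central, West, South, North receive the extra seats.

Coastal 6, West 12, South 4, Lowland 0, Highland 6, Central 8, North 8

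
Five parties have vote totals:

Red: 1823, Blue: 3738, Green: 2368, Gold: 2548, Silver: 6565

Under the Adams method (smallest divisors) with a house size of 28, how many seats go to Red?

3

Standard divisor 17042/28 ≈ 608.643; standard quotas: Red 2.995, Blue 6.142, Green 3.891, Gold 4.186, Silver 10.786.
Rounding up gives 3, 7, 4, 5, 11 = 30 seats, so the divisor must be adjusted.
With modified divisor 650: modified quotas Red 2.805, Blue 5.751, Green 3.643, Gold 3.920, Silver 10.100.
Rounding up: Red 3, Blue 6, Green 4, Gold 4, Silver 11 (total 28).
Red receives 3.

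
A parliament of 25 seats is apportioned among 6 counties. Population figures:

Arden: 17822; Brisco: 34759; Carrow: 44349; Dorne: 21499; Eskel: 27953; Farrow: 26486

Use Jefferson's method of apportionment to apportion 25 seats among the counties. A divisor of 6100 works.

With modified divisor 6100: modified quotas Arden 2.922, Brisco 5.698, Carrow 7.270, Dorne 3.524, Eskel 4.582, Farrow 4.342.
Rounding down: Arden 2, Brisco 5, Carrow 7, Dorne 3, Eskel 4, Farrow 4 (total 25).

Arden=2, Brisco=5, Carrow=7, Dorne=3, Eskel=4, Farrow=4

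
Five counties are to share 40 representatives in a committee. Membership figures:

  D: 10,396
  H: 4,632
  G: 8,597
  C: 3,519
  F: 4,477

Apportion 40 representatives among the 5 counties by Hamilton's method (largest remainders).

The standard divisor is 31621/40 ≈ 790.525.
Standard quotas: D 13.1508, H 5.8594, G 10.8751, C 4.4515, F 5.6633.
Lower quotas: D 13, H 5, G 10, C 4, F 5 (sum 37, leaving 3 seats).
Remainders in descending order: G 0.8751, H 0.8594, F 0.6633, C 0.4515, D 0.1508.
The surplus seats go to G, H, F.

D: 13; H: 6; G: 11; C: 4; F: 6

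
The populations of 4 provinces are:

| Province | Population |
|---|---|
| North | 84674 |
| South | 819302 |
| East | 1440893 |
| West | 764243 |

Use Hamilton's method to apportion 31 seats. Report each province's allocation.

North 1; South 8; East 14; West 8

Standard divisor: 3109112 ÷ 31 ≈ 100293.935.
Standard quotas: North 0.8443, South 8.1690, East 14.3667, West 7.6200.
Lower quotas: North 0, South 8, East 14, West 7 (sum 29, leaving 2 seats).
Remainders in descending order: North 0.8443, West 0.6200, East 0.3667, South 0.1690.
Largest remainders: North, West receive the extra seats.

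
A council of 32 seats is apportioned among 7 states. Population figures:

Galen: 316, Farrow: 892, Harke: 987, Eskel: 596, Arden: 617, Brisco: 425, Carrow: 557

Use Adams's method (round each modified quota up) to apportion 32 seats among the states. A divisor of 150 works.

Galen: 3, Farrow: 6, Harke: 7, Eskel: 4, Arden: 5, Brisco: 3, Carrow: 4

With modified divisor 150: modified quotas Galen 2.107, Farrow 5.947, Harke 6.580, Eskel 3.973, Arden 4.113, Brisco 2.833, Carrow 3.713.
Rounding up: Galen 3, Farrow 6, Harke 7, Eskel 4, Arden 5, Brisco 3, Carrow 4 (total 32).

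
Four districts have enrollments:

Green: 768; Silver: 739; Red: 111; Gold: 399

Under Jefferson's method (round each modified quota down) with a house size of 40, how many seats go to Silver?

Standard divisor 2017/40 ≈ 50.425; standard quotas: Green 15.231, Silver 14.655, Red 2.201, Gold 7.913.
Rounding down gives 15, 14, 2, 7 = 38 seats, so the divisor must be adjusted.
With modified divisor 49: modified quotas Green 15.673, Silver 15.082, Red 2.265, Gold 8.143.
Rounding down: Green 15, Silver 15, Red 2, Gold 8 (total 40).
Silver receives 15.

15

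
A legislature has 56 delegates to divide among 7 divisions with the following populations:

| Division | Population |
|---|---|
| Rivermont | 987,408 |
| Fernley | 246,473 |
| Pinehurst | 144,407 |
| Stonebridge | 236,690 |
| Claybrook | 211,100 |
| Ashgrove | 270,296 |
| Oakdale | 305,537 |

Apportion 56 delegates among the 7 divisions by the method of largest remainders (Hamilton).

The standard divisor is 2401911/56 ≈ 42891.268.
Standard quotas: Rivermont 23.0212, Fernley 5.7465, Pinehurst 3.3668, Stonebridge 5.5184, Claybrook 4.9217, Ashgrove 6.3019, Oakdale 7.1235.
Lower quotas: Rivermont 23, Fernley 5, Pinehurst 3, Stonebridge 5, Claybrook 4, Ashgrove 6, Oakdale 7 (sum 53, leaving 3 seats).
Remainders in descending order: Claybrook 0.9217, Fernley 0.7465, Stonebridge 0.5184, Pinehurst 0.3668, Ashgrove 0.3019, Oakdale 0.1235, Rivermont 0.0212.
The surplus seats go to Claybrook, Fernley, Stonebridge.

Rivermont: 23, Fernley: 6, Pinehurst: 3, Stonebridge: 6, Claybrook: 5, Ashgrove: 6, Oakdale: 7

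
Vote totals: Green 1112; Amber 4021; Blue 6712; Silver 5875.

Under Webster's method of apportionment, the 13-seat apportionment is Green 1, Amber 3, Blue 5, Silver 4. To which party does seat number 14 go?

Priority for the next seat is population ÷ (current seats + 0.5).
Priorities: Green 741.333, Amber 1148.857, Blue 1220.364, Silver 1305.556.
Highest priority: Silver.

Silver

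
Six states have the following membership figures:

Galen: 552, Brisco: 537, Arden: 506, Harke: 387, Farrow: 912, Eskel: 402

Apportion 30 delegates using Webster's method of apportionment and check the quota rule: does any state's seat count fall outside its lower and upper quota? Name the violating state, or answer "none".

Standard quotas: Galen 5.024, Brisco 4.888, Arden 4.606, Harke 3.522, Farrow 8.301, Eskel 3.659.
Webster allocation: Galen 5, Brisco 5, Arden 5, Harke 3, Farrow 8, Eskel 4.
Every allocation lies between the lower and upper quota.

none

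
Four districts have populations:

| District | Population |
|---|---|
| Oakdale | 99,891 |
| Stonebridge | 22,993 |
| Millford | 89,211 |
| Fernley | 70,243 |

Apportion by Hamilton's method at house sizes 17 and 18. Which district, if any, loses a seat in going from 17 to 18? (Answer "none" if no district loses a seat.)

At 17 seats: Oakdale 6, Stonebridge 2, Millford 5, Fernley 4.
At 18 seats: Oakdale 6, Stonebridge 1, Millford 6, Fernley 5.
Stonebridge drops from 2 to 1.

Stonebridge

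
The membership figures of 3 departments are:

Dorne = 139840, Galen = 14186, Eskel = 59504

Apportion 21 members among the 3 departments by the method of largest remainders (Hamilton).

Dorne: 14, Galen: 1, Eskel: 6

Total 213530; standard divisor 213530/21 ≈ 10168.095.
Standard quotas: Dorne 13.7528, Galen 1.3951, Eskel 5.8520.
Lower quotas: Dorne 13, Galen 1, Eskel 5 (sum 19, leaving 2 seats).
Remainders in descending order: Eskel 0.8520, Dorne 0.7528, Galen 0.3951.
Largest remainders: Eskel, Dorne receive the extra seats.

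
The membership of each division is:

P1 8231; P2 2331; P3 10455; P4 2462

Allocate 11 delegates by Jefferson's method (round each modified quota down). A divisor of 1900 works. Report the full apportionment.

P1 4, P2 1, P3 5, P4 1

With modified divisor 1900: modified quotas P1 4.332, P2 1.227, P3 5.503, P4 1.296.
Rounding down: P1 4, P2 1, P3 5, P4 1 (total 11).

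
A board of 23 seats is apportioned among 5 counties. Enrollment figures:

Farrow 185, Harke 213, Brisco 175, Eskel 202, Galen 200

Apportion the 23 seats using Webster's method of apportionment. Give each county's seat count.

Farrow 4; Harke 5; Brisco 4; Eskel 5; Galen 5

Standard divisor 975/23 ≈ 42.391; standard quotas: Farrow 4.364, Harke 5.025, Brisco 4.128, Eskel 4.765, Galen 4.718.
Rounding to the nearest integer gives Farrow 4, Harke 5, Brisco 4, Eskel 5, Galen 5 — total 23, matching the house size, so no adjustment is needed.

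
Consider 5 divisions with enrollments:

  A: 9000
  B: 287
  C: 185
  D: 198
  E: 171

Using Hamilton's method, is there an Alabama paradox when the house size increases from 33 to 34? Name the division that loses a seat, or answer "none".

At 33 seats: A 30, B 1, C 1, D 1, E 0.
At 34 seats: A 31, B 1, C 1, D 1, E 0.
No division's allocation decreased.

none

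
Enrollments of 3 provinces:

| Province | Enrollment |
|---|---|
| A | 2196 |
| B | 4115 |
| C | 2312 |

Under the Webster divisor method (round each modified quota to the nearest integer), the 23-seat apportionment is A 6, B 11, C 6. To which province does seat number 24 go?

Priority for the next seat is population ÷ (current seats + 0.5).
Priorities: A 337.846, B 357.826, C 355.692.
Highest priority: B.

B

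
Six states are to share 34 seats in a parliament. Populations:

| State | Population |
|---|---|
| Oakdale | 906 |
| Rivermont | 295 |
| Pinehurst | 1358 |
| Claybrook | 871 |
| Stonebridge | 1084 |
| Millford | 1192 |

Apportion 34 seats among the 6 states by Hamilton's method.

Oakdale 5, Rivermont 2, Pinehurst 8, Claybrook 5, Stonebridge 7, Millford 7

Total 5706; standard divisor 5706/34 ≈ 167.824.
Standard quotas: Oakdale 5.399, Rivermont 1.758, Pinehurst 8.092, Claybrook 5.190, Stonebridge 6.459, Millford 7.103.
Lower quotas: Oakdale 5, Rivermont 1, Pinehurst 8, Claybrook 5, Stonebridge 6, Millford 7 (sum 32, leaving 2 seats).
Remainders in descending order: Rivermont 0.758, Stonebridge 0.459, Oakdale 0.399, Claybrook 0.190, Millford 0.103, Pinehurst 0.092.
Largest remainders: Rivermont, Stonebridge receive the extra seats.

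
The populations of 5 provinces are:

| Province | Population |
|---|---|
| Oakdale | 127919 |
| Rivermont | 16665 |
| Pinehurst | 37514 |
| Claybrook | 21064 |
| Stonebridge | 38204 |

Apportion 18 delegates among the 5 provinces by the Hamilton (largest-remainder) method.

Oakdale 9, Rivermont 1, Pinehurst 3, Claybrook 2, Stonebridge 3

The standard divisor is 241366/18 ≈ 13409.222.
Standard quotas: Oakdale 9.5396, Rivermont 1.2428, Pinehurst 2.7976, Claybrook 1.5709, Stonebridge 2.8491.
Lower quotas: Oakdale 9, Rivermont 1, Pinehurst 2, Claybrook 1, Stonebridge 2 (sum 15, leaving 3 seats).
Remainders in descending order: Stonebridge 0.8491, Pinehurst 0.7976, Claybrook 0.5709, Oakdale 0.5396, Rivermont 0.2428.
The surplus seats go to Stonebridge, Pinehurst, Claybrook.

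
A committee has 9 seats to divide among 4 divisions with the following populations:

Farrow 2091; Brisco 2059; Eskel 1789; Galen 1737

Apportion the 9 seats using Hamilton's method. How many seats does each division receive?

Farrow=3, Brisco=2, Eskel=2, Galen=2

Total 7676; standard divisor 7676/9 ≈ 852.889.
Standard quotas: Farrow 2.452, Brisco 2.414, Eskel 2.098, Galen 2.037.
Lower quotas: Farrow 2, Brisco 2, Eskel 2, Galen 2 (sum 8, leaving 1 seat).
Remainders in descending order: Farrow 0.452, Brisco 0.414, Eskel 0.098, Galen 0.037.
Largest remainder: Farrow receives the extra seat.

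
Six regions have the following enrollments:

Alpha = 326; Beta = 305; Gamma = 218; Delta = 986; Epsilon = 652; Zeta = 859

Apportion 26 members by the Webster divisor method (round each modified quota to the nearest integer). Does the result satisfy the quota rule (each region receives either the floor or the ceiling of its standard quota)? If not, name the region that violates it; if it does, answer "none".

Standard quotas: Alpha 2.533, Beta 2.370, Gamma 1.694, Delta 7.662, Epsilon 5.066, Zeta 6.675.
Webster allocation: Alpha 2, Beta 2, Gamma 2, Delta 8, Epsilon 5, Zeta 7.
Every allocation lies between the lower and upper quota.

none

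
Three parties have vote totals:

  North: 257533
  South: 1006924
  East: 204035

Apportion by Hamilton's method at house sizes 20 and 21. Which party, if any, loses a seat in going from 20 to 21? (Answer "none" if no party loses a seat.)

At 20 seats: North 3, South 14, East 3.
At 21 seats: North 4, South 14, East 3.
No party's allocation decreased.

none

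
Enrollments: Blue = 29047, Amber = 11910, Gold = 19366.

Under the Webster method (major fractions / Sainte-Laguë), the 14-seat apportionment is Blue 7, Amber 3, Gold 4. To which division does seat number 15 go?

Gold

Priority for the next seat is population ÷ (current seats + 0.5).
Priorities: Blue 3872.933, Amber 3402.857, Gold 4303.556.
Highest priority: Gold.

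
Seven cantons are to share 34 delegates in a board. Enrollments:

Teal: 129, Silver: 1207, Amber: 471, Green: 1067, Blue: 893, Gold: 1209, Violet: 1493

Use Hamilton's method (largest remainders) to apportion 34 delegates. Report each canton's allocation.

Teal=1, Silver=6, Amber=2, Green=6, Blue=5, Gold=6, Violet=8

The standard divisor is 6469/34 ≈ 190.265.
Standard quotas: Teal 0.678, Silver 6.344, Amber 2.475, Green 5.608, Blue 4.693, Gold 6.354, Violet 7.847.
Lower quotas: Teal 0, Silver 6, Amber 2, Green 5, Blue 4, Gold 6, Violet 7 (sum 30, leaving 4 seats).
Remainders in descending order: Violet 0.847, Blue 0.693, Teal 0.678, Green 0.608, Amber 0.475, Gold 0.354, Silver 0.344.
The surplus seats go to Violet, Blue, Teal, Green.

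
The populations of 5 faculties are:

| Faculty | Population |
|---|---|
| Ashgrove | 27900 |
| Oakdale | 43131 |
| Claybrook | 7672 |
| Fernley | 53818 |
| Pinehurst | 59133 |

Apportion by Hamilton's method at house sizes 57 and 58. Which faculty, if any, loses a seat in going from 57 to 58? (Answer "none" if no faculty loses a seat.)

At 57 seats: Ashgrove 8, Oakdale 13, Claybrook 2, Fernley 16, Pinehurst 18.
At 58 seats: Ashgrove 9, Oakdale 13, Claybrook 2, Fernley 16, Pinehurst 18.
No faculty's allocation decreased.

none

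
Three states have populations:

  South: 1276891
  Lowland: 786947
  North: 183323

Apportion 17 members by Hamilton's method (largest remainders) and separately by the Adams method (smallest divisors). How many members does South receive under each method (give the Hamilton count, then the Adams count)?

10 and 9

Hamilton: South 10, Lowland 6, North 1.
Adams: South 9, Lowland 6, North 2.
South gets 10 under Hamilton and 9 under Adams.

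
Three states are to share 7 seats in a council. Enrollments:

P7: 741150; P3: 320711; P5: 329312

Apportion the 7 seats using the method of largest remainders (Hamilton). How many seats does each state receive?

P7=4, P3=1, P5=2

Total 1391173; standard divisor 1391173/7 = 198739.
Standard quotas: P7 3.7293, P3 1.6137, P5 1.6570.
Lower quotas: P7 3, P3 1, P5 1 (sum 5, leaving 2 seats).
Remainders in descending order: P7 0.7293, P5 0.6570, P3 0.6137.
The surplus seats go to P7, P5.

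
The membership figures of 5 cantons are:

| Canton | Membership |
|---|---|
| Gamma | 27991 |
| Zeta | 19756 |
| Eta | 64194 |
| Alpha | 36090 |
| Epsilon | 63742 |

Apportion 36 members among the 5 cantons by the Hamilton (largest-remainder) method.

Total 211773; standard divisor 211773/36 ≈ 5882.583.
Standard quotas: Gamma 4.7583, Zeta 3.3584, Eta 10.9126, Alpha 6.1351, Epsilon 10.8357.
Lower quotas: Gamma 4, Zeta 3, Eta 10, Alpha 6, Epsilon 10 (sum 33, leaving 3 seats).
Remainders in descending order: Eta 0.9126, Epsilon 0.8357, Gamma 0.7583, Zeta 0.3584, Alpha 0.1351.
The surplus seats go to Eta, Epsilon, Gamma.

Gamma 5, Zeta 3, Eta 11, Alpha 6, Epsilon 11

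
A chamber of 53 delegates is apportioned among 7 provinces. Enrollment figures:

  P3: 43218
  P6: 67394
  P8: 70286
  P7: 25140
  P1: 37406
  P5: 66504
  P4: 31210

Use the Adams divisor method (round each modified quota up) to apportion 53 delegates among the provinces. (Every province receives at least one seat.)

P3 7, P6 10, P8 11, P7 4, P1 6, P5 10, P4 5

Standard divisor 341158/53 ≈ 6436.943; standard quotas: P3 6.714, P6 10.470, P8 10.919, P7 3.906, P1 5.811, P5 10.332, P4 4.849.
Rounding up gives 7, 11, 11, 4, 6, 11, 5 = 55 seats, so the divisor must be adjusted.
With modified divisor 6900: modified quotas P3 6.263, P6 9.767, P8 10.186, P7 3.643, P1 5.421, P5 9.638, P4 4.523.
Rounding up: P3 7, P6 10, P8 11, P7 4, P1 6, P5 10, P4 5 (total 53).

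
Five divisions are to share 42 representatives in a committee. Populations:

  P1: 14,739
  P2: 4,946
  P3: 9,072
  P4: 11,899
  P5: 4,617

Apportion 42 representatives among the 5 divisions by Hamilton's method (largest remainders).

The standard divisor is 45273/42 ≈ 1077.929.
Standard quotas: P1 13.6734, P2 4.5884, P3 8.4161, P4 11.0388, P5 4.2832.
Lower quotas: P1 13, P2 4, P3 8, P4 11, P5 4 (sum 40, leaving 2 seats).
Remainders in descending order: P1 0.6734, P2 0.5884, P3 0.4161, P5 0.2832, P4 0.0388.
The surplus seats go to P1, P2.

P1 14; P2 5; P3 8; P4 11; P5 4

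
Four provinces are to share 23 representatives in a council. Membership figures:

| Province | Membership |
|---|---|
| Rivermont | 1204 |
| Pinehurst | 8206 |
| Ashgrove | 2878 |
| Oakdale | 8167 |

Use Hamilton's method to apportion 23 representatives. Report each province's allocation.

Rivermont: 2, Pinehurst: 9, Ashgrove: 3, Oakdale: 9

The standard divisor is 20455/23 ≈ 889.348.
Standard quotas: Rivermont 1.3538, Pinehurst 9.2270, Ashgrove 3.2361, Oakdale 9.1831.
Lower quotas: Rivermont 1, Pinehurst 9, Ashgrove 3, Oakdale 9 (sum 22, leaving 1 seat).
Remainders in descending order: Rivermont 0.3538, Ashgrove 0.2361, Pinehurst 0.2270, Oakdale 0.1831.
Largest remainder: Rivermont receives the extra seat.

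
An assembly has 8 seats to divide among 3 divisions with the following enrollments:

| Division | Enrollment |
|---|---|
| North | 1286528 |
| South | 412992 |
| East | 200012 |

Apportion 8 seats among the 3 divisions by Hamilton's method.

Total 1899532; standard divisor 1899532/8 ≈ 237441.5.
Standard quotas: North 5.4183, South 1.7393, East 0.8424.
Lower quotas: North 5, South 1, East 0 (sum 6, leaving 2 seats).
Remainders in descending order: East 0.8424, South 0.7393, North 0.4183.
Largest remainders: East, South receive the extra seats.

North 5, South 2, East 1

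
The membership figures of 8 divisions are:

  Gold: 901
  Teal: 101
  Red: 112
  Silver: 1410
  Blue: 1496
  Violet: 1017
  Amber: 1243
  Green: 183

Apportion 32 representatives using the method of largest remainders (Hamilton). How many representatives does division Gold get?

Total 6463; standard divisor 6463/32 ≈ 201.969.
Standard quotas: Gold 4.461, Teal 0.500, Red 0.555, Silver 6.981, Blue 7.407, Violet 5.035, Amber 6.154, Green 0.906.
Lower quotas: Gold 4, Teal 0, Red 0, Silver 6, Blue 7, Violet 5, Amber 6, Green 0 (sum 28, leaving 4 seats).
Remainders in descending order: Silver 0.981, Green 0.906, Red 0.555, Teal 0.500, Gold 0.461, Blue 0.407, Amber 0.154, Violet 0.035.
The surplus seats go to Silver, Green, Red, Teal.
Gold receives 4.

4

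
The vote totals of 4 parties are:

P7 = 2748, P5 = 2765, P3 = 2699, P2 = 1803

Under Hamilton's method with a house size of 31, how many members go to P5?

Standard divisor: 10015 ÷ 31 ≈ 323.065.
Standard quotas: P7 8.506, P5 8.559, P3 8.354, P2 5.581.
Lower quotas: P7 8, P5 8, P3 8, P2 5 (sum 29, leaving 2 seats).
Remainders in descending order: P2 0.581, P5 0.559, P7 0.506, P3 0.354.
Largest remainders: P2, P5 receive the extra seats.
P5 receives 9.

9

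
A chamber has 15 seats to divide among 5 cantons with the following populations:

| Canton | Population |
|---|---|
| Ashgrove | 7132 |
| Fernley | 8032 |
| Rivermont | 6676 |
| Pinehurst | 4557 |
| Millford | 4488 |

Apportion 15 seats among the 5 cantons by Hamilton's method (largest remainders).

Ashgrove 4, Fernley 4, Rivermont 3, Pinehurst 2, Millford 2

Total 30885; standard divisor 30885/15 = 2059.
Standard quotas: Ashgrove 3.4638, Fernley 3.9009, Rivermont 3.2424, Pinehurst 2.2132, Millford 2.1797.
Lower quotas: Ashgrove 3, Fernley 3, Rivermont 3, Pinehurst 2, Millford 2 (sum 13, leaving 2 seats).
Remainders in descending order: Fernley 0.9009, Ashgrove 0.4638, Rivermont 0.2424, Pinehurst 0.2132, Millford 0.1797.
The surplus seats go to Fernley, Ashgrove.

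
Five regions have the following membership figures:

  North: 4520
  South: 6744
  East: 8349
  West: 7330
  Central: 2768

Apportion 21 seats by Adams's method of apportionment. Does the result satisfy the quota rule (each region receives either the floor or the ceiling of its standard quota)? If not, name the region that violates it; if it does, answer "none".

Standard quotas: North 3.195, South 4.767, East 5.901, West 5.181, Central 1.956.
Adams allocation: North 3, South 5, East 6, West 5, Central 2.
Every allocation lies between the lower and upper quota.

none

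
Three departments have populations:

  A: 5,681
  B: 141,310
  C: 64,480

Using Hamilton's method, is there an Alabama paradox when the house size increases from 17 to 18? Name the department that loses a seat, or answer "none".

A

At 17 seats: A 1, B 11, C 5.
At 18 seats: A 0, B 12, C 6.
A drops from 1 to 0.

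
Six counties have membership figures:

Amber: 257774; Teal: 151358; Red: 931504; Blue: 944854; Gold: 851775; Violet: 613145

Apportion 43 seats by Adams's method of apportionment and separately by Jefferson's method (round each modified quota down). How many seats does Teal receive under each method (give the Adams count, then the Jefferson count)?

Adams: Amber 3, Teal 2, Red 10, Blue 11, Gold 10, Violet 7.
Jefferson: Amber 3, Teal 1, Red 11, Blue 11, Gold 10, Violet 7.
Teal gets 2 under Adams and 1 under Jefferson.

2 and 1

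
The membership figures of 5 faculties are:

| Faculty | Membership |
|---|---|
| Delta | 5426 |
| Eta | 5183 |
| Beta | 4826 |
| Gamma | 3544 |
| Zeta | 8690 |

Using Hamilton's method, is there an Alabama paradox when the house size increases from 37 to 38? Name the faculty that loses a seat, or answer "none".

At 37 seats: Delta 7, Eta 7, Beta 6, Gamma 5, Zeta 12.
At 38 seats: Delta 7, Eta 7, Beta 7, Gamma 5, Zeta 12.
No faculty's allocation decreased.

none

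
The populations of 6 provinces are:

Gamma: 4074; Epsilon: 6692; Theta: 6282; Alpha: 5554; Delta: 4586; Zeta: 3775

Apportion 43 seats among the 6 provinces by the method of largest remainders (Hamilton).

Gamma 6, Epsilon 9, Theta 9, Alpha 8, Delta 6, Zeta 5

Standard divisor: 30963 ÷ 43 ≈ 720.07.
Standard quotas: Gamma 5.6578, Epsilon 9.2935, Theta 8.7242, Alpha 7.7131, Delta 6.3688, Zeta 5.2425.
Lower quotas: Gamma 5, Epsilon 9, Theta 8, Alpha 7, Delta 6, Zeta 5 (sum 40, leaving 3 seats).
Remainders in descending order: Theta 0.7242, Alpha 0.7131, Gamma 0.6578, Delta 0.3688, Epsilon 0.2935, Zeta 0.2425.
The surplus seats go to Theta, Alpha, Gamma.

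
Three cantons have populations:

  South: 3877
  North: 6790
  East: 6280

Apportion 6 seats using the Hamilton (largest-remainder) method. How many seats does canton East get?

Total 16947; standard divisor 16947/6 ≈ 2824.5.
Standard quotas: South 1.3726, North 2.4040, East 2.2234.
Lower quotas: South 1, North 2, East 2 (sum 5, leaving 1 seat).
Remainders in descending order: North 0.4040, South 0.3726, East 0.2234.
Largest remainder: North receives the extra seat.
East receives 2.

2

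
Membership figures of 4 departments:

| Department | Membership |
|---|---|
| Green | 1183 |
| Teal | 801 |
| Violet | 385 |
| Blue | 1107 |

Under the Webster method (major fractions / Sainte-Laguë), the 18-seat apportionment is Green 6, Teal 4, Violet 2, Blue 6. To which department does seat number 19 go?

Priority for the next seat is population ÷ (current seats + 0.5).
Priorities: Green 182.000, Teal 178.000, Violet 154.000, Blue 170.308.
Highest priority: Green.

Green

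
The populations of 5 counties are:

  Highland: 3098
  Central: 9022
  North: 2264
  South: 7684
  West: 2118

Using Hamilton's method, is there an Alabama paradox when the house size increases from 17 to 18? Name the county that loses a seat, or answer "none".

At 17 seats: Highland 2, Central 6, North 2, South 5, West 2.
At 18 seats: Highland 2, Central 7, North 2, South 6, West 1.
West drops from 2 to 1.

West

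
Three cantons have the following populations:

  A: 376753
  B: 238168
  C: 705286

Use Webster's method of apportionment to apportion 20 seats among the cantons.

A=6; B=4; C=10

Standard divisor 1320207/20 ≈ 66010.35; standard quotas: A 5.707, B 3.608, C 10.684.
Rounding to the nearest integer gives 6, 4, 11 = 21 seats, so the divisor must be adjusted.
With modified divisor 67600: modified quotas A 5.573, B 3.523, C 10.433.
Rounding to the nearest integer: A 6, B 4, C 10 (total 20).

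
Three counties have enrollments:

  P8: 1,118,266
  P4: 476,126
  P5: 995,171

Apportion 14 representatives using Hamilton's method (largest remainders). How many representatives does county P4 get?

Total 2589563; standard divisor 2589563/14 ≈ 184968.786.
Standard quotas: P8 6.0457, P4 2.5741, P5 5.3802.
Lower quotas: P8 6, P4 2, P5 5 (sum 13, leaving 1 seat).
Remainders in descending order: P4 0.5741, P5 0.3802, P8 0.0457.
Largest remainder: P4 receives the extra seat.
P4 receives 3.

3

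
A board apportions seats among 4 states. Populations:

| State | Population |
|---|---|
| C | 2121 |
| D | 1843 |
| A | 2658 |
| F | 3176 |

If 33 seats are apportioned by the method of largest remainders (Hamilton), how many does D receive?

6

Total 9798; standard divisor 9798/33 ≈ 296.909.
Standard quotas: C 7.144, D 6.207, A 8.952, F 10.697.
Lower quotas: C 7, D 6, A 8, F 10 (sum 31, leaving 2 seats).
Remainders in descending order: A 0.952, F 0.697, D 0.207, C 0.144.
The surplus seats go to A, F.
D receives 6.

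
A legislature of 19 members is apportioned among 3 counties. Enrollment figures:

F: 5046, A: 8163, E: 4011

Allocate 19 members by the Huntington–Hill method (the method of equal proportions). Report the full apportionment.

F 6, A 9, E 4

With divisor 909: modified quotas F 5.551, A 8.980, E 4.413.
Geometric-mean thresholds: F √(5·6)=5.477, A √(8·9)=8.485, E √(4·5)=4.472.
Each quota rounded against its threshold gives F 6, A 9, E 4 (total 19).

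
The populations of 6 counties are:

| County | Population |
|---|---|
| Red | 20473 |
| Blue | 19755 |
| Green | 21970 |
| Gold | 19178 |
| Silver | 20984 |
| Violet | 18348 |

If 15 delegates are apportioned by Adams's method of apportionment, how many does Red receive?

Standard divisor 120708/15 ≈ 8047.2; standard quotas: Red 2.544, Blue 2.455, Green 2.730, Gold 2.383, Silver 2.608, Violet 2.280.
Rounding up gives 3, 3, 3, 3, 3, 3 = 18 seats, so the divisor must be adjusted.
With modified divisor 10100: modified quotas Red 2.027, Blue 1.956, Green 2.175, Gold 1.899, Silver 2.078, Violet 1.817.
Rounding up: Red 3, Blue 2, Green 3, Gold 2, Silver 3, Violet 2 (total 15).
Red receives 3.

3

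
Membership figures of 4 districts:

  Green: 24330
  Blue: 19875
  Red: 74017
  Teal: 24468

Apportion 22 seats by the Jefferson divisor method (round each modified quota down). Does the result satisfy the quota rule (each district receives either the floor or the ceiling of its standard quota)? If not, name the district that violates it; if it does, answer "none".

Standard quotas: Green 3.751, Blue 3.064, Red 11.412, Teal 3.772.
Jefferson allocation: Green 3, Blue 3, Red 12, Teal 4.
Every allocation lies between the lower and upper quota.

none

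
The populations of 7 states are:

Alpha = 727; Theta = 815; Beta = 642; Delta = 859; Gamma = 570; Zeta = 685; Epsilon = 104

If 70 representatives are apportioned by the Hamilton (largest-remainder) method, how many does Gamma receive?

9

Standard divisor: 4402 ÷ 70 ≈ 62.886.
Standard quotas: Alpha 11.561, Theta 12.960, Beta 10.209, Delta 13.660, Gamma 9.064, Zeta 10.893, Epsilon 1.654.
Lower quotas: Alpha 11, Theta 12, Beta 10, Delta 13, Gamma 9, Zeta 10, Epsilon 1 (sum 66, leaving 4 seats).
Remainders in descending order: Theta 0.960, Zeta 0.893, Delta 0.660, Epsilon 0.654, Alpha 0.561, Beta 0.209, Gamma 0.064.
Largest remainders: Theta, Zeta, Delta, Epsilon receive the extra seats.
Gamma receives 9.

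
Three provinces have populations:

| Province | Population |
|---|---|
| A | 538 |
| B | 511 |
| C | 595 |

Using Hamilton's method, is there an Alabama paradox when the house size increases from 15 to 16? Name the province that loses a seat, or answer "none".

none

At 15 seats: A 5, B 5, C 5.
At 16 seats: A 5, B 5, C 6.
No province's allocation decreased.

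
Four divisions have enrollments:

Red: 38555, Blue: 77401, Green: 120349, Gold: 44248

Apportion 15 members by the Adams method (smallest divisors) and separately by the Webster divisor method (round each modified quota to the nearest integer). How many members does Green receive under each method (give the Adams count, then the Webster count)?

6 and 7

Adams: Red 2, Blue 4, Green 6, Gold 3.
Webster: Red 2, Blue 4, Green 7, Gold 2.
Green gets 6 under Adams and 7 under Webster.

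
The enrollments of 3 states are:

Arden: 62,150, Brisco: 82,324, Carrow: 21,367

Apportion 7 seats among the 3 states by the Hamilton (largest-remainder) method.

Arden 3, Brisco 3, Carrow 1

Total 165841; standard divisor 165841/7 ≈ 23691.571.
Standard quotas: Arden 2.6233, Brisco 3.4748, Carrow 0.9019.
Lower quotas: Arden 2, Brisco 3, Carrow 0 (sum 5, leaving 2 seats).
Remainders in descending order: Carrow 0.9019, Arden 0.6233, Brisco 0.4748.
The surplus seats go to Carrow, Arden.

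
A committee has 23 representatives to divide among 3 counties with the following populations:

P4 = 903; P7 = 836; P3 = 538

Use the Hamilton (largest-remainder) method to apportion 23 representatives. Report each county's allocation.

The standard divisor is 2277/23 = 99.
Standard quotas: P4 9.121, P7 8.444, P3 5.434.
Lower quotas: P4 9, P7 8, P3 5 (sum 22, leaving 1 seat).
Remainders in descending order: P7 0.444, P3 0.434, P4 0.121.
The surplus seat goes to P7.

P4 9; P7 9; P3 5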